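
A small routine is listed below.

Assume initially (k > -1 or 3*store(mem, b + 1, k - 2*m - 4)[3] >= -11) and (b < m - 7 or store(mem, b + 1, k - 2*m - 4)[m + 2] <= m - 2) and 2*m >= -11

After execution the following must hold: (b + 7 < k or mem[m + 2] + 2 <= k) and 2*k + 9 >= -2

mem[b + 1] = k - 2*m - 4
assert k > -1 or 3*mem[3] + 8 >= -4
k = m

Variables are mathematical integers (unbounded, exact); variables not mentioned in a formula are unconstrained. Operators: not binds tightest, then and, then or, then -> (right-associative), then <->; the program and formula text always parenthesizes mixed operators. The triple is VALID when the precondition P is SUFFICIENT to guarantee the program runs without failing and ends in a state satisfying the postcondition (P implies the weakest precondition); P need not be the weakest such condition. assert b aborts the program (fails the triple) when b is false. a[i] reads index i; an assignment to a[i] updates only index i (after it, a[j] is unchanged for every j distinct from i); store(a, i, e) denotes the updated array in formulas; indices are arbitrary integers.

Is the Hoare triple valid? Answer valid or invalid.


Working backward. After the program, the postcondition (b + 7 < k or mem[m + 2] + 2 <= k) and 2*k + 9 >= -2 must hold; in canonical form it is (b < k - 7 or mem[m + 2] <= k - 2) and 2*k >= -11.
Before k := m: (b < m - 7 or mem[m + 2] <= m - 2) and 2*m >= -11
Before assert k > -1 or 3*mem[3] + 8 >= -4: (k > -1 or 3*mem[3] >= -12) and (b < m - 7 or mem[m + 2] <= m - 2) and 2*m >= -11
Before mem[b + 1] := k - 2*m - 4: (k > -1 or 3*store(mem, b + 1, k - 2*m - 4)[3] >= -12) and (b < m - 7 or store(mem, b + 1, k - 2*m - 4)[m + 2] <= m - 2) and 2*m >= -11
The weakest precondition is (k > -1 or 3*store(mem, b + 1, k - 2*m - 4)[3] >= -12) and (b < m - 7 or store(mem, b + 1, k - 2*m - 4)[m + 2] <= m - 2) and 2*m >= -11.
Check whether (k > -1 or 3*store(mem, b + 1, k - 2*m - 4)[3] >= -11) and (b < m - 7 or store(mem, b + 1, k - 2*m - 4)[m + 2] <= m - 2) and 2*m >= -11 implies it.
Every state satisfying the precondition satisfies the weakest precondition: the implication holds.
Answer: valid


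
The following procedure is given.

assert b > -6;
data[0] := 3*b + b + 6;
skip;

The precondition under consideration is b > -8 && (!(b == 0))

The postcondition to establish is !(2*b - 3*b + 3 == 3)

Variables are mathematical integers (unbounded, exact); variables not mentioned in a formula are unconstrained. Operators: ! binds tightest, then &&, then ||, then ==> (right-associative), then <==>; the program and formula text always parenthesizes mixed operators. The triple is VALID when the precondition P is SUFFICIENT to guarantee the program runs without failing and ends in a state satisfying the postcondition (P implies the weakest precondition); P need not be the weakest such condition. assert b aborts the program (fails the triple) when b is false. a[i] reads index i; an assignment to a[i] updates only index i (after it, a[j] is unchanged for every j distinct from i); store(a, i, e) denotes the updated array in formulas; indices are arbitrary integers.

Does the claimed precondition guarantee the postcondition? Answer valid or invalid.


Working backward. After the program, the postcondition !(2*b - 3*b + 3 == 3) must hold; in canonical form it is !(b == 0).
Before skip: !(b == 0)
Before data[0] := 3*b + b + 6: !(b == 0)
Before assert b > -6: b > -6 && (!(b == 0))
The weakest precondition is b > -6 && (!(b == 0)).
Check whether b > -8 && (!(b == 0)) implies it.
Countermodel: at the initial state b = -7, the precondition holds but the weakest precondition fails.
Answer: invalid


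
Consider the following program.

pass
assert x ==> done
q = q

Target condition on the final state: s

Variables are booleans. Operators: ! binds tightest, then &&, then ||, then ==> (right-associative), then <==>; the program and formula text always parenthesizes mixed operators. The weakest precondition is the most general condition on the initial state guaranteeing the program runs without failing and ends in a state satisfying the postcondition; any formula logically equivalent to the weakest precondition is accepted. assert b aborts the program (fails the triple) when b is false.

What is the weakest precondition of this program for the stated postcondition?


Working backward. After the program, s must hold.
Before q := q: s
Before assert x ==> done: (x ==> done) && s
Before skip: (x ==> done) && s
Answer: WP = (x ==> done) && s


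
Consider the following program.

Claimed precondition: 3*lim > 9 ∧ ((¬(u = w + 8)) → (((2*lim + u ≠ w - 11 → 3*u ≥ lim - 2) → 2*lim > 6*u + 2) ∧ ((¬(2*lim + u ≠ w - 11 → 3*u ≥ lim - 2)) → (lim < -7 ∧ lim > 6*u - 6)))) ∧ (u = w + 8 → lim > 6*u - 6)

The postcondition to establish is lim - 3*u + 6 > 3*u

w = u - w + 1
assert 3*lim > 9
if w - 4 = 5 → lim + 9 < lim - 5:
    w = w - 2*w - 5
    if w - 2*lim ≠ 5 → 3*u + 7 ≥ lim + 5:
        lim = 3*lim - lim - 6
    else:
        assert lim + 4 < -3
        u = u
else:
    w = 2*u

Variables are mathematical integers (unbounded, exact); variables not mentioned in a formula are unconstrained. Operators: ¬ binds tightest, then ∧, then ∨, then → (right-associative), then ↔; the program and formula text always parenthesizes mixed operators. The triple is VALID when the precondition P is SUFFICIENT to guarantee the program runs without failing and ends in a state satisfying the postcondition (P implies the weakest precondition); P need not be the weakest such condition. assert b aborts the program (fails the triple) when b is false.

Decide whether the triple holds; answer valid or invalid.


Working backward. After the program, the postcondition lim - 3*u + 6 > 3*u must hold; in canonical form it is lim > 6*u - 6.
Then branch requires ((2*lim + w ≠ -10 → 3*u ≥ lim - 2) → 2*lim > 6*u) ∧ ((¬(2*lim + w ≠ -10 → 3*u ≥ lim - 2)) → (lim < -7 ∧ lim > 6*u - 6)); else branch requires lim > 6*u - 6.
Before the if: ((¬(w = 9)) → (((2*lim + w ≠ -10 → 3*u ≥ lim - 2) → 2*lim > 6*u) ∧ ((¬(2*lim + w ≠ -10 → 3*u ≥ lim - 2)) → (lim < -7 ∧ lim > 6*u - 6)))) ∧ (w = 9 → lim > 6*u - 6)
Before assert 3*lim > 9: 3*lim > 9 ∧ ((¬(w = 9)) → (((2*lim + w ≠ -10 → 3*u ≥ lim - 2) → 2*lim > 6*u) ∧ ((¬(2*lim + w ≠ -10 → 3*u ≥ lim - 2)) → (lim < -7 ∧ lim > 6*u - 6)))) ∧ (w = 9 → lim > 6*u - 6)
Before w := u - w + 1: 3*lim > 9 ∧ ((¬(u = w + 8)) → (((2*lim + u ≠ w - 11 → 3*u ≥ lim - 2) → 2*lim > 6*u) ∧ ((¬(2*lim + u ≠ w - 11 → 3*u ≥ lim - 2)) → (lim < -7 ∧ lim > 6*u - 6)))) ∧ (u = w + 8 → lim > 6*u - 6)
The weakest precondition is 3*lim > 9 ∧ ((¬(u = w + 8)) → (((2*lim + u ≠ w - 11 → 3*u ≥ lim - 2) → 2*lim > 6*u) ∧ ((¬(2*lim + u ≠ w - 11 → 3*u ≥ lim - 2)) → (lim < -7 ∧ lim > 6*u - 6)))) ∧ (u = w + 8 → lim > 6*u - 6).
Check whether 3*lim > 9 ∧ ((¬(u = w + 8)) → (((2*lim + u ≠ w - 11 → 3*u ≥ lim - 2) → 2*lim > 6*u + 2) ∧ ((¬(2*lim + u ≠ w - 11 → 3*u ≥ lim - 2)) → (lim < -7 ∧ lim > 6*u - 6)))) ∧ (u = w + 8 → lim > 6*u - 6) implies it.
Every state satisfying the precondition satisfies the weakest precondition: the implication holds.
Answer: valid


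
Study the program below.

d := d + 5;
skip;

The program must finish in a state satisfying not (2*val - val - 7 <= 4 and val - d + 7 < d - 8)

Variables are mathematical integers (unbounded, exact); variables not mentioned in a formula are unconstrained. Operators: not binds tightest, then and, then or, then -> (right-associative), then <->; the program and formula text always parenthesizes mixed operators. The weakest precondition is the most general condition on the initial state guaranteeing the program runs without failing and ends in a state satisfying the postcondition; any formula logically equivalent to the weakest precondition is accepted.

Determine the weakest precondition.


Working backward. After the program, the postcondition not (2*val - val - 7 <= 4 and val - d + 7 < d - 8) must hold; in canonical form it is not (val <= 11 and val < 2*d - 15).
Before skip: not (val <= 11 and val < 2*d - 15)
Before d := d + 5: not (val <= 11 and val < 2*d - 5)
Answer: WP = not (val <= 11 and val < 2*d - 5)


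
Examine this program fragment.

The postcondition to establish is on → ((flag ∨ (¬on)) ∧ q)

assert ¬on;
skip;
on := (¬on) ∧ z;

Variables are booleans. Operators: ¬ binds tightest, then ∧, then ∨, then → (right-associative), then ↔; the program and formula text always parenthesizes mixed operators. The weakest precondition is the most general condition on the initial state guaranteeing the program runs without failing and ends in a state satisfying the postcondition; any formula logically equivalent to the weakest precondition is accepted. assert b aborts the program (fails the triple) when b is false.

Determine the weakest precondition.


Working backward. After the program, on → ((flag ∨ (¬on)) ∧ q) must hold.
Before on := (¬on) ∧ z: ((¬on) ∧ z) → ((flag ∨ (¬((¬on) ∧ z))) ∧ q)
Before skip: ((¬on) ∧ z) → ((flag ∨ (¬((¬on) ∧ z))) ∧ q)
Before assert ¬on: (¬on) ∧ (((¬on) ∧ z) → ((flag ∨ (¬((¬on) ∧ z))) ∧ q))
Answer: WP = (¬on) ∧ (((¬on) ∧ z) → ((flag ∨ (¬((¬on) ∧ z))) ∧ q))


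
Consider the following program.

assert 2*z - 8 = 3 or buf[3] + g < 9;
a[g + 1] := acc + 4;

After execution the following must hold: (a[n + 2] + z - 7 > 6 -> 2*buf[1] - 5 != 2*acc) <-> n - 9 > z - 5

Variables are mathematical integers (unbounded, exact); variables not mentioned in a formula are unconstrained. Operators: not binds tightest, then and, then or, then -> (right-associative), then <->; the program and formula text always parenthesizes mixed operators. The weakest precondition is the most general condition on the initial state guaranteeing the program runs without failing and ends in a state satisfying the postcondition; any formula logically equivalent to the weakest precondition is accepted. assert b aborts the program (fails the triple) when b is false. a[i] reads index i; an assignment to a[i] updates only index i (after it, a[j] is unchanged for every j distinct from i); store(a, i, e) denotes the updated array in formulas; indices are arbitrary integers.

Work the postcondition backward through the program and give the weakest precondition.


Working backward. After the program, the postcondition (a[n + 2] + z - 7 > 6 -> 2*buf[1] - 5 != 2*acc) <-> n - 9 > z - 5 must hold; in canonical form it is (a[n + 2] + z > 13 -> 2*buf[1] != 2*acc + 5) <-> n > z + 4.
Before a[g + 1] := acc + 4: (store(a, g + 1, acc + 4)[n + 2] + z > 13 -> 2*buf[1] != 2*acc + 5) <-> n > z + 4
Before assert 2*z - 8 = 3 or buf[3] + g < 9: (2*z = 11 or buf[3] + g < 9) and ((store(a, g + 1, acc + 4)[n + 2] + z > 13 -> 2*buf[1] != 2*acc + 5) <-> n > z + 4)
Answer: WP = (2*z = 11 or buf[3] + g < 9) and ((store(a, g + 1, acc + 4)[n + 2] + z > 13 -> 2*buf[1] != 2*acc + 5) <-> n > z + 4)


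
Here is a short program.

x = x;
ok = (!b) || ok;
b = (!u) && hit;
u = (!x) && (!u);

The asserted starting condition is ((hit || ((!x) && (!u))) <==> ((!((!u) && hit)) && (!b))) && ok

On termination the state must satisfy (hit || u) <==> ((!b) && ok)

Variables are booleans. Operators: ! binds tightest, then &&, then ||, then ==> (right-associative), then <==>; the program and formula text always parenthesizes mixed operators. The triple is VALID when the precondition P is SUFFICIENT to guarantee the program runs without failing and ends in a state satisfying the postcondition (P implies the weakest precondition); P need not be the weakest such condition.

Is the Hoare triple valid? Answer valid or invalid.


Working backward. After the program, (hit || u) <==> ((!b) && ok) must hold.
Before u := (!x) && (!u): (hit || ((!x) && (!u))) <==> ((!b) && ok)
Before b := (!u) && hit: (hit || ((!x) && (!u))) <==> ((!((!u) && hit)) && ok)
Before ok := (!b) || ok: (hit || ((!x) && (!u))) <==> ((!((!u) && hit)) && ((!b) || ok))
Before x := x: (hit || ((!x) && (!u))) <==> ((!((!u) && hit)) && ((!b) || ok))
The weakest precondition is (hit || ((!x) && (!u))) <==> ((!((!u) && hit)) && ((!b) || ok)).
Check whether ((hit || ((!x) && (!u))) <==> ((!((!u) && hit)) && (!b))) && ok implies it.
Countermodel: at the initial state b = true, hit = false, ok = true, u = false, x = true, the precondition holds but the weakest precondition fails.
Answer: invalid


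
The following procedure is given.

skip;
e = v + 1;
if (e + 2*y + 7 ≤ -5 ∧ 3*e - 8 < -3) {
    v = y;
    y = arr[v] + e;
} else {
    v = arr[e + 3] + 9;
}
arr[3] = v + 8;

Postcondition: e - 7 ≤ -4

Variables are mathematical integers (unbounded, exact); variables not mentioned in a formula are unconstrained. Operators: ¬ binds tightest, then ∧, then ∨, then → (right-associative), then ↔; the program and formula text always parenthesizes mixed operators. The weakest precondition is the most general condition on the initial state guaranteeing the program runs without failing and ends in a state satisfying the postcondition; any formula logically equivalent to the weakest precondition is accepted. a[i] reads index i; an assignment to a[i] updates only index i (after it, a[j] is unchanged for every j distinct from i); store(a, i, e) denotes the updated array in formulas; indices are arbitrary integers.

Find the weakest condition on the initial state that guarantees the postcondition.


Working backward. After the program, the postcondition e - 7 ≤ -4 must hold; in canonical form it is e ≤ 3.
Before arr[3] := v + 8: e ≤ 3
Then branch requires e ≤ 3; else branch requires e ≤ 3.
Before the if: ((e + 2*y ≤ -12 ∧ 3*e < 5) → e ≤ 3) ∧ ((¬(e + 2*y ≤ -12 ∧ 3*e < 5)) → e ≤ 3)
Before e := v + 1: ((v + 2*y ≤ -13 ∧ 3*v < 2) → v ≤ 2) ∧ ((¬(v + 2*y ≤ -13 ∧ 3*v < 2)) → v ≤ 2)
Before skip: ((v + 2*y ≤ -13 ∧ 3*v < 2) → v ≤ 2) ∧ ((¬(v + 2*y ≤ -13 ∧ 3*v < 2)) → v ≤ 2)
Answer: WP = ((v + 2*y ≤ -13 ∧ 3*v < 2) → v ≤ 2) ∧ ((¬(v + 2*y ≤ -13 ∧ 3*v < 2)) → v ≤ 2)


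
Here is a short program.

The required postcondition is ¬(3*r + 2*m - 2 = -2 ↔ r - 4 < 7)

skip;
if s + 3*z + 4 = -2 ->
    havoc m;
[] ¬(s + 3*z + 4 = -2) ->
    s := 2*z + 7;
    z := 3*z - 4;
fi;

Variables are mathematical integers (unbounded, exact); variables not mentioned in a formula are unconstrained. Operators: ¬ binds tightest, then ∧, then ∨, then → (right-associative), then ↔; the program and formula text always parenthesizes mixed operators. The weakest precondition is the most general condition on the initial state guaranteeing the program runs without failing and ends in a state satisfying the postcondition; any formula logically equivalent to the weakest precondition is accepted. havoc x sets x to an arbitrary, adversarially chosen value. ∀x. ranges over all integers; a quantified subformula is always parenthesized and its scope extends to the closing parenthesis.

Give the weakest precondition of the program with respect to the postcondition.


Working backward. After the program, the postcondition ¬(3*r + 2*m - 2 = -2 ↔ r - 4 < 7) must hold; in canonical form it is ¬(2*m + 3*r = 0 ↔ r < 11).
Then branch requires ∀m_1. (¬(2*m_1 + 3*r = 0 ↔ r < 11)); else branch requires ¬(2*m + 3*r = 0 ↔ r < 11).
Before the if: (s + 3*z = -6 → (∀m_1. (¬(2*m_1 + 3*r = 0 ↔ r < 11)))) ∧ ((¬(s + 3*z = -6)) → (¬(2*m + 3*r = 0 ↔ r < 11)))
Before skip: (s + 3*z = -6 → (∀m_1. (¬(2*m_1 + 3*r = 0 ↔ r < 11)))) ∧ ((¬(s + 3*z = -6)) → (¬(2*m + 3*r = 0 ↔ r < 11)))
Answer: WP = (s + 3*z = -6 → (∀m_1. (¬(2*m_1 + 3*r = 0 ↔ r < 11)))) ∧ ((¬(s + 3*z = -6)) → (¬(2*m + 3*r = 0 ↔ r < 11)))


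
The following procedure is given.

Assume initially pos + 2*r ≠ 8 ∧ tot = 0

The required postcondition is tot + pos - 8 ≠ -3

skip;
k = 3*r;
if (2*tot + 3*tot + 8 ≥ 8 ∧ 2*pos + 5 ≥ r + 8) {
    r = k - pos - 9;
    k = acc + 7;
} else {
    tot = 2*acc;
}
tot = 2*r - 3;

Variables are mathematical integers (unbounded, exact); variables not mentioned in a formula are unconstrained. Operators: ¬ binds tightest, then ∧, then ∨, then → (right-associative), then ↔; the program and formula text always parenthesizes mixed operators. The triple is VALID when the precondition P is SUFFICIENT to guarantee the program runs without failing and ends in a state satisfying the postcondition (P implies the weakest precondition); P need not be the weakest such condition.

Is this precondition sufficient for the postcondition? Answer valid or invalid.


Working backward. After the program, the postcondition tot + pos - 8 ≠ -3 must hold; in canonical form it is pos + tot ≠ 5.
Before tot := 2*r - 3: pos + 2*r ≠ 8
Then branch requires 2*k ≠ pos + 26; else branch requires pos + 2*r ≠ 8.
Before the if: ((5*tot ≥ 0 ∧ 2*pos ≥ r + 3) → 2*k ≠ pos + 26) ∧ ((¬(5*tot ≥ 0 ∧ 2*pos ≥ r + 3)) → pos + 2*r ≠ 8)
Before k := 3*r: ((5*tot ≥ 0 ∧ 2*pos ≥ r + 3) → 6*r ≠ pos + 26) ∧ ((¬(5*tot ≥ 0 ∧ 2*pos ≥ r + 3)) → pos + 2*r ≠ 8)
Before skip: ((5*tot ≥ 0 ∧ 2*pos ≥ r + 3) → 6*r ≠ pos + 26) ∧ ((¬(5*tot ≥ 0 ∧ 2*pos ≥ r + 3)) → pos + 2*r ≠ 8)
The weakest precondition is ((5*tot ≥ 0 ∧ 2*pos ≥ r + 3) → 6*r ≠ pos + 26) ∧ ((¬(5*tot ≥ 0 ∧ 2*pos ≥ r + 3)) → pos + 2*r ≠ 8).
Check whether pos + 2*r ≠ 8 ∧ tot = 0 implies it.
Countermodel: at the initial state pos = 4, r = 5, tot = 0, the precondition holds but the weakest precondition fails.
Answer: invalid


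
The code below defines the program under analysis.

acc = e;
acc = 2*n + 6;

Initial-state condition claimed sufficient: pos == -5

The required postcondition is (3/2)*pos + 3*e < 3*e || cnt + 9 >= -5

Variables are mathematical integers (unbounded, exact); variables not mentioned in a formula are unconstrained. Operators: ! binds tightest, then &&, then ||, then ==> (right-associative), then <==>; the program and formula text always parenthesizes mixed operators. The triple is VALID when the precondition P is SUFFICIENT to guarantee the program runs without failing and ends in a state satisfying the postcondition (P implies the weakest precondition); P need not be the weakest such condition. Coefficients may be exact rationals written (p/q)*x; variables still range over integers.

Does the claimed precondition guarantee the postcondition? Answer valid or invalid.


Working backward. After the program, the postcondition (3/2)*pos + 3*e < 3*e || cnt + 9 >= -5 must hold; in canonical form it is (3/2)*pos < 0 || cnt >= -14.
Before acc := 2*n + 6: (3/2)*pos < 0 || cnt >= -14
Before acc := e: (3/2)*pos < 0 || cnt >= -14
The weakest precondition is (3/2)*pos < 0 || cnt >= -14.
Check whether pos == -5 implies it.
Every state satisfying the precondition satisfies the weakest precondition: the implication holds.
Answer: valid


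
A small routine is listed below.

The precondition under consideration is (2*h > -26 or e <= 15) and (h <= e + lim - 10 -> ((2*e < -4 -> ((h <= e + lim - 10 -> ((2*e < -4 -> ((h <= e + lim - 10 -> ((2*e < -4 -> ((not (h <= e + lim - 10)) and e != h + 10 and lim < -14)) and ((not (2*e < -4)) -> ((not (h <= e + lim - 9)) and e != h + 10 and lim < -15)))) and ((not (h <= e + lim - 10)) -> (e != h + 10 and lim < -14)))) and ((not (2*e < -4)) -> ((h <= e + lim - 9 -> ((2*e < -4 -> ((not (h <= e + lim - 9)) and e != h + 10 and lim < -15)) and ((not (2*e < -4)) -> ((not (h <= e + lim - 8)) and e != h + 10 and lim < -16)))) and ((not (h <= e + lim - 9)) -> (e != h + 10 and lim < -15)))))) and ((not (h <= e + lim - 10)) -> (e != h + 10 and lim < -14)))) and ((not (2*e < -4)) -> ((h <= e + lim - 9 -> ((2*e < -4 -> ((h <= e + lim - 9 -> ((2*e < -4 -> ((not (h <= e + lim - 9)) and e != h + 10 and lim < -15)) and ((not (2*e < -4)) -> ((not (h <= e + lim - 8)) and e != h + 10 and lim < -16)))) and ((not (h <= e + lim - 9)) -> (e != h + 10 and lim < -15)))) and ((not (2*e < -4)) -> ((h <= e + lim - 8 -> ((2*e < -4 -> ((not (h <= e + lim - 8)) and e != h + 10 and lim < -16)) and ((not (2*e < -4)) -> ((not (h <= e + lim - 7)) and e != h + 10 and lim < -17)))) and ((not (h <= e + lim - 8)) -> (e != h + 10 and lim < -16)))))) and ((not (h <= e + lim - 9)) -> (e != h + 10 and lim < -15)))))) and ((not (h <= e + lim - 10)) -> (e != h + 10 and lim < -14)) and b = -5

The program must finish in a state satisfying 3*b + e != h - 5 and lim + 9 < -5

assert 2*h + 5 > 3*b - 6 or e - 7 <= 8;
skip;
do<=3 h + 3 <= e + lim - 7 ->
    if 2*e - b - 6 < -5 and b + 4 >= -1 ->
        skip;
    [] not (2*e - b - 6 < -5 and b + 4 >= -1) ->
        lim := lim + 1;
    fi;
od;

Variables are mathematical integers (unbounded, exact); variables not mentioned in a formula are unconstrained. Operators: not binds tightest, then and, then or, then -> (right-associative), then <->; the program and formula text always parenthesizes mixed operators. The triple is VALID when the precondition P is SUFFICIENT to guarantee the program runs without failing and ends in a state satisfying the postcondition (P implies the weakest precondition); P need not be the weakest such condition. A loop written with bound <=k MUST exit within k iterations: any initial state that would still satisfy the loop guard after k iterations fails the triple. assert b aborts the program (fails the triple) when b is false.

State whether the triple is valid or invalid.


Working backward. After the program, the postcondition 3*b + e != h - 5 and lim + 9 < -5 must hold; in canonical form it is 3*b + e != h - 5 and lim < -14.
Before the loop (bound <=3), unroll the exhaustion recursion (WP_0 = exit-now case; WP_j = one more guarded iteration, up to j = 3):
  WP_0: (not (h <= e + lim - 10)) and 3*b + e != h - 5 and lim < -14
  WP_1: (h <= e + lim - 10 -> (((2*e < b + 1 and b >= -5) -> ((not (h <= e + lim - 10)) and 3*b + e != h - 5 and lim < -14)) and ((not (2*e < b + 1 and b >= -5)) -> ((not (h <= e + lim - 9)) and 3*b + e != h - 5 and lim < -15)))) and ((not (h <= e + lim - 10)) -> (3*b + e != h - 5 and lim < -14))
  WP_2: (h <= e + lim - 10 -> (((2*e < b + 1 and b >= -5) -> ((h <= e + lim - 10 -> (((2*e < b + 1 and b >= -5) -> ((not (h <= e + lim - 10)) and 3*b + e != h - 5 and lim < -14)) and ((not (2*e < b + 1 and b >= -5)) -> ((not (h <= e + lim - 9)) and 3*b + e != h - 5 and lim < -15)))) and ((not (h <= e + lim - 10)) -> (3*b + e != h - 5 and lim < -14)))) and ((not (2*e < b + 1 and b >= -5)) -> ((h <= e + lim - 9 -> (((2*e < b + 1 and b >= -5) -> ((not (h <= e + lim - 9)) and 3*b + e != h - 5 and lim < -15)) and ((not (2*e < b + 1 and b >= -5)) -> ((not (h <= e + lim - 8)) and 3*b + e != h - 5 and lim < -16)))) and ((not (h <= e + lim - 9)) -> (3*b + e != h - 5 and lim < -15)))))) and ((not (h <= e + lim - 10)) -> (3*b + e != h - 5 and lim < -14))
  WP_3: (h <= e + lim - 10 -> (((2*e < b + 1 and b >= -5) -> ((h <= e + lim - 10 -> (((2*e < b + 1 and b >= -5) -> ((h <= e + lim - 10 -> (((2*e < b + 1 and b >= -5) -> ((not (h <= e + lim - 10)) and 3*b + e != h - 5 and lim < -14)) and ((not (2*e < b + 1 and b >= -5)) -> ((not (h <= e + lim - 9)) and 3*b + e != h - 5 and lim < -15)))) and ((not (h <= e + lim - 10)) -> (3*b + e != h - 5 and lim < -14)))) and ((not (2*e < b + 1 and b >= -5)) -> ((h <= e + lim - 9 -> (((2*e < b + 1 and b >= -5) -> ((not (h <= e + lim - 9)) and 3*b + e != h - 5 and lim < -15)) and ((not (2*e < b + 1 and b >= -5)) -> ((not (h <= e + lim - 8)) and 3*b + e != h - 5 and lim < -16)))) and ((not (h <= e + lim - 9)) -> (3*b + e != h - 5 and lim < -15)))))) and ((not (h <= e + lim - 10)) -> (3*b + e != h - 5 and lim < -14)))) and ((not (2*e < b + 1 and b >= -5)) -> ((h <= e + lim - 9 -> (((2*e < b + 1 and b >= -5) -> ((h <= e + lim - 9 -> (((2*e < b + 1 and b >= -5) -> ((not (h <= e + lim - 9)) and 3*b + e != h - 5 and lim < -15)) and ((not (2*e < b + 1 and b >= -5)) -> ((not (h <= e + lim - 8)) and 3*b + e != h - 5 and lim < -16)))) and ((not (h <= e + lim - 9)) -> (3*b + e != h - 5 and lim < -15)))) and ((not (2*e < b + 1 and b >= -5)) -> ((h <= e + lim - 8 -> (((2*e < b + 1 and b >= -5) -> ((not (h <= e + lim - 8)) and 3*b + e != h - 5 and lim < -16)) and ((not (2*e < b + 1 and b >= -5)) -> ((not (h <= e + lim - 7)) and 3*b + e != h - 5 and lim < -17)))) and ((not (h <= e + lim - 8)) -> (3*b + e != h - 5 and lim < -16)))))) and ((not (h <= e + lim - 9)) -> (3*b + e != h - 5 and lim < -15)))))) and ((not (h <= e + lim - 10)) -> (3*b + e != h - 5 and lim < -14))
So before the loop: (h <= e + lim - 10 -> (((2*e < b + 1 and b >= -5) -> ((h <= e + lim - 10 -> (((2*e < b + 1 and b >= -5) -> ((h <= e + lim - 10 -> (((2*e < b + 1 and b >= -5) -> ((not (h <= e + lim - 10)) and 3*b + e != h - 5 and lim < -14)) and ((not (2*e < b + 1 and b >= -5)) -> ((not (h <= e + lim - 9)) and 3*b + e != h - 5 and lim < -15)))) and ((not (h <= e + lim - 10)) -> (3*b + e != h - 5 and lim < -14)))) and ((not (2*e < b + 1 and b >= -5)) -> ((h <= e + lim - 9 -> (((2*e < b + 1 and b >= -5) -> ((not (h <= e + lim - 9)) and 3*b + e != h - 5 and lim < -15)) and ((not (2*e < b + 1 and b >= -5)) -> ((not (h <= e + lim - 8)) and 3*b + e != h - 5 and lim < -16)))) and ((not (h <= e + lim - 9)) -> (3*b + e != h - 5 and lim < -15)))))) and ((not (h <= e + lim - 10)) -> (3*b + e != h - 5 and lim < -14)))) and ((not (2*e < b + 1 and b >= -5)) -> ((h <= e + lim - 9 -> (((2*e < b + 1 and b >= -5) -> ((h <= e + lim - 9 -> (((2*e < b + 1 and b >= -5) -> ((not (h <= e + lim - 9)) and 3*b + e != h - 5 and lim < -15)) and ((not (2*e < b + 1 and b >= -5)) -> ((not (h <= e + lim - 8)) and 3*b + e != h - 5 and lim < -16)))) and ((not (h <= e + lim - 9)) -> (3*b + e != h - 5 and lim < -15)))) and ((not (2*e < b + 1 and b >= -5)) -> ((h <= e + lim - 8 -> (((2*e < b + 1 and b >= -5) -> ((not (h <= e + lim - 8)) and 3*b + e != h - 5 and lim < -16)) and ((not (2*e < b + 1 and b >= -5)) -> ((not (h <= e + lim - 7)) and 3*b + e != h - 5 and lim < -17)))) and ((not (h <= e + lim - 8)) -> (3*b + e != h - 5 and lim < -16)))))) and ((not (h <= e + lim - 9)) -> (3*b + e != h - 5 and lim < -15)))))) and ((not (h <= e + lim - 10)) -> (3*b + e != h - 5 and lim < -14))
Before skip: (h <= e + lim - 10 -> (((2*e < b + 1 and b >= -5) -> ((h <= e + lim - 10 -> (((2*e < b + 1 and b >= -5) -> ((h <= e + lim - 10 -> (((2*e < b + 1 and b >= -5) -> ((not (h <= e + lim - 10)) and 3*b + e != h - 5 and lim < -14)) and ((not (2*e < b + 1 and b >= -5)) -> ((not (h <= e + lim - 9)) and 3*b + e != h - 5 and lim < -15)))) and ((not (h <= e + lim - 10)) -> (3*b + e != h - 5 and lim < -14)))) and ((not (2*e < b + 1 and b >= -5)) -> ((h <= e + lim - 9 -> (((2*e < b + 1 and b >= -5) -> ((not (h <= e + lim - 9)) and 3*b + e != h - 5 and lim < -15)) and ((not (2*e < b + 1 and b >= -5)) -> ((not (h <= e + lim - 8)) and 3*b + e != h - 5 and lim < -16)))) and ((not (h <= e + lim - 9)) -> (3*b + e != h - 5 and lim < -15)))))) and ((not (h <= e + lim - 10)) -> (3*b + e != h - 5 and lim < -14)))) and ((not (2*e < b + 1 and b >= -5)) -> ((h <= e + lim - 9 -> (((2*e < b + 1 and b >= -5) -> ((h <= e + lim - 9 -> (((2*e < b + 1 and b >= -5) -> ((not (h <= e + lim - 9)) and 3*b + e != h - 5 and lim < -15)) and ((not (2*e < b + 1 and b >= -5)) -> ((not (h <= e + lim - 8)) and 3*b + e != h - 5 and lim < -16)))) and ((not (h <= e + lim - 9)) -> (3*b + e != h - 5 and lim < -15)))) and ((not (2*e < b + 1 and b >= -5)) -> ((h <= e + lim - 8 -> (((2*e < b + 1 and b >= -5) -> ((not (h <= e + lim - 8)) and 3*b + e != h - 5 and lim < -16)) and ((not (2*e < b + 1 and b >= -5)) -> ((not (h <= e + lim - 7)) and 3*b + e != h - 5 and lim < -17)))) and ((not (h <= e + lim - 8)) -> (3*b + e != h - 5 and lim < -16)))))) and ((not (h <= e + lim - 9)) -> (3*b + e != h - 5 and lim < -15)))))) and ((not (h <= e + lim - 10)) -> (3*b + e != h - 5 and lim < -14))
Before assert 2*h + 5 > 3*b - 6 or e - 7 <= 8: (2*h > 3*b - 11 or e <= 15) and (h <= e + lim - 10 -> (((2*e < b + 1 and b >= -5) -> ((h <= e + lim - 10 -> (((2*e < b + 1 and b >= -5) -> ((h <= e + lim - 10 -> (((2*e < b + 1 and b >= -5) -> ((not (h <= e + lim - 10)) and 3*b + e != h - 5 and lim < -14)) and ((not (2*e < b + 1 and b >= -5)) -> ((not (h <= e + lim - 9)) and 3*b + e != h - 5 and lim < -15)))) and ((not (h <= e + lim - 10)) -> (3*b + e != h - 5 and lim < -14)))) and ((not (2*e < b + 1 and b >= -5)) -> ((h <= e + lim - 9 -> (((2*e < b + 1 and b >= -5) -> ((not (h <= e + lim - 9)) and 3*b + e != h - 5 and lim < -15)) and ((not (2*e < b + 1 and b >= -5)) -> ((not (h <= e + lim - 8)) and 3*b + e != h - 5 and lim < -16)))) and ((not (h <= e + lim - 9)) -> (3*b + e != h - 5 and lim < -15)))))) and ((not (h <= e + lim - 10)) -> (3*b + e != h - 5 and lim < -14)))) and ((not (2*e < b + 1 and b >= -5)) -> ((h <= e + lim - 9 -> (((2*e < b + 1 and b >= -5) -> ((h <= e + lim - 9 -> (((2*e < b + 1 and b >= -5) -> ((not (h <= e + lim - 9)) and 3*b + e != h - 5 and lim < -15)) and ((not (2*e < b + 1 and b >= -5)) -> ((not (h <= e + lim - 8)) and 3*b + e != h - 5 and lim < -16)))) and ((not (h <= e + lim - 9)) -> (3*b + e != h - 5 and lim < -15)))) and ((not (2*e < b + 1 and b >= -5)) -> ((h <= e + lim - 8 -> (((2*e < b + 1 and b >= -5) -> ((not (h <= e + lim - 8)) and 3*b + e != h - 5 and lim < -16)) and ((not (2*e < b + 1 and b >= -5)) -> ((not (h <= e + lim - 7)) and 3*b + e != h - 5 and lim < -17)))) and ((not (h <= e + lim - 8)) -> (3*b + e != h - 5 and lim < -16)))))) and ((not (h <= e + lim - 9)) -> (3*b + e != h - 5 and lim < -15)))))) and ((not (h <= e + lim - 10)) -> (3*b + e != h - 5 and lim < -14))
The weakest precondition is (2*h > 3*b - 11 or e <= 15) and (h <= e + lim - 10 -> (((2*e < b + 1 and b >= -5) -> ((h <= e + lim - 10 -> (((2*e < b + 1 and b >= -5) -> ((h <= e + lim - 10 -> (((2*e < b + 1 and b >= -5) -> ((not (h <= e + lim - 10)) and 3*b + e != h - 5 and lim < -14)) and ((not (2*e < b + 1 and b >= -5)) -> ((not (h <= e + lim - 9)) and 3*b + e != h - 5 and lim < -15)))) and ((not (h <= e + lim - 10)) -> (3*b + e != h - 5 and lim < -14)))) and ((not (2*e < b + 1 and b >= -5)) -> ((h <= e + lim - 9 -> (((2*e < b + 1 and b >= -5) -> ((not (h <= e + lim - 9)) and 3*b + e != h - 5 and lim < -15)) and ((not (2*e < b + 1 and b >= -5)) -> ((not (h <= e + lim - 8)) and 3*b + e != h - 5 and lim < -16)))) and ((not (h <= e + lim - 9)) -> (3*b + e != h - 5 and lim < -15)))))) and ((not (h <= e + lim - 10)) -> (3*b + e != h - 5 and lim < -14)))) and ((not (2*e < b + 1 and b >= -5)) -> ((h <= e + lim - 9 -> (((2*e < b + 1 and b >= -5) -> ((h <= e + lim - 9 -> (((2*e < b + 1 and b >= -5) -> ((not (h <= e + lim - 9)) and 3*b + e != h - 5 and lim < -15)) and ((not (2*e < b + 1 and b >= -5)) -> ((not (h <= e + lim - 8)) and 3*b + e != h - 5 and lim < -16)))) and ((not (h <= e + lim - 9)) -> (3*b + e != h - 5 and lim < -15)))) and ((not (2*e < b + 1 and b >= -5)) -> ((h <= e + lim - 8 -> (((2*e < b + 1 and b >= -5) -> ((not (h <= e + lim - 8)) and 3*b + e != h - 5 and lim < -16)) and ((not (2*e < b + 1 and b >= -5)) -> ((not (h <= e + lim - 7)) and 3*b + e != h - 5 and lim < -17)))) and ((not (h <= e + lim - 8)) -> (3*b + e != h - 5 and lim < -16)))))) and ((not (h <= e + lim - 9)) -> (3*b + e != h - 5 and lim < -15)))))) and ((not (h <= e + lim - 10)) -> (3*b + e != h - 5 and lim < -14)).
Check whether (2*h > -26 or e <= 15) and (h <= e + lim - 10 -> ((2*e < -4 -> ((h <= e + lim - 10 -> ((2*e < -4 -> ((h <= e + lim - 10 -> ((2*e < -4 -> ((not (h <= e + lim - 10)) and e != h + 10 and lim < -14)) and ((not (2*e < -4)) -> ((not (h <= e + lim - 9)) and e != h + 10 and lim < -15)))) and ((not (h <= e + lim - 10)) -> (e != h + 10 and lim < -14)))) and ((not (2*e < -4)) -> ((h <= e + lim - 9 -> ((2*e < -4 -> ((not (h <= e + lim - 9)) and e != h + 10 and lim < -15)) and ((not (2*e < -4)) -> ((not (h <= e + lim - 8)) and e != h + 10 and lim < -16)))) and ((not (h <= e + lim - 9)) -> (e != h + 10 and lim < -15)))))) and ((not (h <= e + lim - 10)) -> (e != h + 10 and lim < -14)))) and ((not (2*e < -4)) -> ((h <= e + lim - 9 -> ((2*e < -4 -> ((h <= e + lim - 9 -> ((2*e < -4 -> ((not (h <= e + lim - 9)) and e != h + 10 and lim < -15)) and ((not (2*e < -4)) -> ((not (h <= e + lim - 8)) and e != h + 10 and lim < -16)))) and ((not (h <= e + lim - 9)) -> (e != h + 10 and lim < -15)))) and ((not (2*e < -4)) -> ((h <= e + lim - 8 -> ((2*e < -4 -> ((not (h <= e + lim - 8)) and e != h + 10 and lim < -16)) and ((not (2*e < -4)) -> ((not (h <= e + lim - 7)) and e != h + 10 and lim < -17)))) and ((not (h <= e + lim - 8)) -> (e != h + 10 and lim < -16)))))) and ((not (h <= e + lim - 9)) -> (e != h + 10 and lim < -15)))))) and ((not (h <= e + lim - 10)) -> (e != h + 10 and lim < -14)) and b = -5 implies it.
Every state satisfying the precondition satisfies the weakest precondition: the implication holds.
Answer: valid


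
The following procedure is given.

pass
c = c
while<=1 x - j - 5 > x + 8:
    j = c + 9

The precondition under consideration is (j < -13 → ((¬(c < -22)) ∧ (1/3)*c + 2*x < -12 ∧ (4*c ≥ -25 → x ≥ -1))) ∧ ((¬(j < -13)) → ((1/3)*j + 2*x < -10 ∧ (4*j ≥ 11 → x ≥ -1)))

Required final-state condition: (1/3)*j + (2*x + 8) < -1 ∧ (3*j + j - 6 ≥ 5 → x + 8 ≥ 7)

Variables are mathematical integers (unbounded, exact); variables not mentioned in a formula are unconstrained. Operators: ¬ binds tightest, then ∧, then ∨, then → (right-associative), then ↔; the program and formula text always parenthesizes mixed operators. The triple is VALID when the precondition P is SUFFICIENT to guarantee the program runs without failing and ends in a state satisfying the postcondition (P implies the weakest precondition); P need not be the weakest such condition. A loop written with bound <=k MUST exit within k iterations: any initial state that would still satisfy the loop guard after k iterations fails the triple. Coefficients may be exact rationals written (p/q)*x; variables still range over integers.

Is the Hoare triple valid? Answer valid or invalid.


Working backward. After the program, the postcondition (1/3)*j + (2*x + 8) < -1 ∧ (3*j + j - 6 ≥ 5 → x + 8 ≥ 7) must hold; in canonical form it is (1/3)*j + 2*x < -9 ∧ (4*j ≥ 11 → x ≥ -1).
Before the loop (bound <=1), unroll the exhaustion recursion (WP_0 = exit-now case; WP_j = one more guarded iteration, up to j = 1):
  WP_0: (¬(j < -13)) ∧ (1/3)*j + 2*x < -9 ∧ (4*j ≥ 11 → x ≥ -1)
  WP_1: (j < -13 → ((¬(c < -22)) ∧ (1/3)*c + 2*x < -12 ∧ (4*c ≥ -25 → x ≥ -1))) ∧ ((¬(j < -13)) → ((1/3)*j + 2*x < -9 ∧ (4*j ≥ 11 → x ≥ -1)))
So before the loop: (j < -13 → ((¬(c < -22)) ∧ (1/3)*c + 2*x < -12 ∧ (4*c ≥ -25 → x ≥ -1))) ∧ ((¬(j < -13)) → ((1/3)*j + 2*x < -9 ∧ (4*j ≥ 11 → x ≥ -1)))
Before c := c: (j < -13 → ((¬(c < -22)) ∧ (1/3)*c + 2*x < -12 ∧ (4*c ≥ -25 → x ≥ -1))) ∧ ((¬(j < -13)) → ((1/3)*j + 2*x < -9 ∧ (4*j ≥ 11 → x ≥ -1)))
Before skip: (j < -13 → ((¬(c < -22)) ∧ (1/3)*c + 2*x < -12 ∧ (4*c ≥ -25 → x ≥ -1))) ∧ ((¬(j < -13)) → ((1/3)*j + 2*x < -9 ∧ (4*j ≥ 11 → x ≥ -1)))
The weakest precondition is (j < -13 → ((¬(c < -22)) ∧ (1/3)*c + 2*x < -12 ∧ (4*c ≥ -25 → x ≥ -1))) ∧ ((¬(j < -13)) → ((1/3)*j + 2*x < -9 ∧ (4*j ≥ 11 → x ≥ -1))).
Check whether (j < -13 → ((¬(c < -22)) ∧ (1/3)*c + 2*x < -12 ∧ (4*c ≥ -25 → x ≥ -1))) ∧ ((¬(j < -13)) → ((1/3)*j + 2*x < -10 ∧ (4*j ≥ 11 → x ≥ -1))) implies it.
Every state satisfying the precondition satisfies the weakest precondition: the implication holds.
Answer: valid


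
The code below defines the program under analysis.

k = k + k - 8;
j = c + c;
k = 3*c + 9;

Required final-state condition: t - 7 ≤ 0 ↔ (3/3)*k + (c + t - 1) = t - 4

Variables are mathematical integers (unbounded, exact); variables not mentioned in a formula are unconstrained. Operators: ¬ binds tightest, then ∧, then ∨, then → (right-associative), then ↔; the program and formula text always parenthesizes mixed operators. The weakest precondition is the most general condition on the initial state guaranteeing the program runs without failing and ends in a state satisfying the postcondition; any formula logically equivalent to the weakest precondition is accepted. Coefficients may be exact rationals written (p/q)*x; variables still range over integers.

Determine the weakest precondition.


Working backward. After the program, the postcondition t - 7 ≤ 0 ↔ (3/3)*k + (c + t - 1) = t - 4 must hold; in canonical form it is t ≤ 7 ↔ c + k = -3.
Before k := 3*c + 9: t ≤ 7 ↔ 4*c = -12
Before j := c + c: t ≤ 7 ↔ 4*c = -12
Before k := k + k - 8: t ≤ 7 ↔ 4*c = -12
Answer: WP = t ≤ 7 ↔ 4*c = -12


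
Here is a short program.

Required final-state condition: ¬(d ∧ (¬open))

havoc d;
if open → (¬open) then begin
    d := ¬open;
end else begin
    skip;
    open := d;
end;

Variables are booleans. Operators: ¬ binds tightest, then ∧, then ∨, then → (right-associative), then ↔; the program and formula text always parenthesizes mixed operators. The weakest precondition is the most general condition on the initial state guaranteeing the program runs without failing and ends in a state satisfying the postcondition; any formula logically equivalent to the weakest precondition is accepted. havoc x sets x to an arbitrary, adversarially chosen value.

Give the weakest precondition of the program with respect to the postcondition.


Working backward. After the program, ¬(d ∧ (¬open)) must hold.
Then branch requires open; else branch requires true.
Before the if: (open → (¬open)) → open
Before havoc d: (open → (¬open)) → open
Answer: WP = (open → (¬open)) → open


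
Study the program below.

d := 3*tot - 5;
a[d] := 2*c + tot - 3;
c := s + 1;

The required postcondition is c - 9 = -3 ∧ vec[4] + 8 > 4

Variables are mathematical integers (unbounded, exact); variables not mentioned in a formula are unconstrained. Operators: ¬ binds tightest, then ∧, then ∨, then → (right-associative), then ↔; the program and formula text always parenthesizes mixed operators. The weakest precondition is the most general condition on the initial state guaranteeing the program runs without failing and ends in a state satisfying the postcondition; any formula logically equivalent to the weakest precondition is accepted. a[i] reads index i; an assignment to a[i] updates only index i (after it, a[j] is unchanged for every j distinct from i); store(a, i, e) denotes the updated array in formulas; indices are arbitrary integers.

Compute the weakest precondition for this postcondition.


Working backward. After the program, the postcondition c - 9 = -3 ∧ vec[4] + 8 > 4 must hold; in canonical form it is c = 6 ∧ vec[4] > -4.
Before c := s + 1: s = 5 ∧ vec[4] > -4
Before a[d] := 2*c + tot - 3: s = 5 ∧ vec[4] > -4
Before d := 3*tot - 5: s = 5 ∧ vec[4] > -4
Answer: WP = s = 5 ∧ vec[4] > -4


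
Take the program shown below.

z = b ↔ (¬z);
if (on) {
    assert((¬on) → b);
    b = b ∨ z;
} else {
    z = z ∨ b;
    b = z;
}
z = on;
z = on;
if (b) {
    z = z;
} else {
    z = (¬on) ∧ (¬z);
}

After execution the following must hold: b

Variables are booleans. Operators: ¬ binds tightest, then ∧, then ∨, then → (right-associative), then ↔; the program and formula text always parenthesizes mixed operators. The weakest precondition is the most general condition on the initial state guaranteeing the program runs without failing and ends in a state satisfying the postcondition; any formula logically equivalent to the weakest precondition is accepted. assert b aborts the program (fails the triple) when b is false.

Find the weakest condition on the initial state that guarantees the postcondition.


Working backward. After the program, b must hold.
Then branch requires b; else branch requires b.
Before the if: (¬b) → b
Before z := on: (¬b) → b
Before z := on: (¬b) → b
Then branch requires ((¬on) → b) ∧ ((¬(b ∨ z)) → (b ∨ z)); else branch requires (¬(z ∨ b)) → (z ∨ b).
Before the if: (on → (((¬on) → b) ∧ ((¬(b ∨ z)) → (b ∨ z)))) ∧ ((¬on) → ((¬(z ∨ b)) → (z ∨ b)))
Before z := b ↔ (¬z): (on → (((¬on) → b) ∧ ((¬(b ∨ (b ↔ (¬z)))) → (b ∨ (b ↔ (¬z)))))) ∧ ((¬on) → ((¬((b ↔ (¬z)) ∨ b)) → ((b ↔ (¬z)) ∨ b)))
Answer: WP = (on → (((¬on) → b) ∧ ((¬(b ∨ (b ↔ (¬z)))) → (b ∨ (b ↔ (¬z)))))) ∧ ((¬on) → ((¬((b ↔ (¬z)) ∨ b)) → ((b ↔ (¬z)) ∨ b)))
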